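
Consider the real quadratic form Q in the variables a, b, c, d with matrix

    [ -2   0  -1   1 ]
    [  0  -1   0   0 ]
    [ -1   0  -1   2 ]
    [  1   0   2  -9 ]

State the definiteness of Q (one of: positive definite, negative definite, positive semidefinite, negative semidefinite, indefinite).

negative definite

Row-reducing A symmetrically gives the diagonal entries -2, -1, -1/2, -4.
That gives 4 negative pivots.
Hence Q is negative definite.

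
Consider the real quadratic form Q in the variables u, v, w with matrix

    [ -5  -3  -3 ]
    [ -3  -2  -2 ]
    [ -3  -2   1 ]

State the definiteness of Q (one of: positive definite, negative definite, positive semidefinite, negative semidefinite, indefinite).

Congruent diagonalization of A (simultaneous row and column reduction) yields pivots -5, -1/5, 3.
Counting signs: 1 positive, 2 negative.
Hence Q is indefinite.

indefinite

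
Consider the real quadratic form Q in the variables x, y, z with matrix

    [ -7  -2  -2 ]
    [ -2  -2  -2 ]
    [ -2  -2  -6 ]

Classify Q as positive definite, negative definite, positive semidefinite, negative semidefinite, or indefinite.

Leading principal minors: Δ_1 = -7, Δ_2 = 10, Δ_3 = -40.
The signs alternate starting with Δ_1 < 0, so by Sylvester's criterion Q is negative definite.

negative definite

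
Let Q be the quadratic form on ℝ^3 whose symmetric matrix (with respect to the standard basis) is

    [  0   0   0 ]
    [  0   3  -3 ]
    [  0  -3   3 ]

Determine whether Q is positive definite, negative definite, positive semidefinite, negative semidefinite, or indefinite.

Applying the same elementary operations to the rows and columns of A produces a congruent diagonal matrix with entries 0, 3, 0.
That gives 1 positive, 2 zero pivots.
Hence Q is positive semidefinite.

positive semidefinite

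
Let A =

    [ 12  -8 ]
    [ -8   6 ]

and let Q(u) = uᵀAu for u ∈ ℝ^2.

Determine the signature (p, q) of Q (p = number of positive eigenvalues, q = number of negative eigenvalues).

Row-reducing A symmetrically gives the diagonal entries 12, 2/3.
So there are 2 positive pivots.

(2, 0)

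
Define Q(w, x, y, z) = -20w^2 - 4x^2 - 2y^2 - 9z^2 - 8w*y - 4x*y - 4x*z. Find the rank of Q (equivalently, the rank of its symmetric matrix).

The associated matrix is A = [[-20, 0, -4, 0], [0, -4, -2, -2], [-4, -2, -2, 0], [0, -2, 0, -9]].
Symmetric row and column elimination reduces A to a congruent diagonal form with pivots -20, -4, -1/5, -3.
So there are 4 negative pivots.
The rank is the number of nonzero pivots: 4.

4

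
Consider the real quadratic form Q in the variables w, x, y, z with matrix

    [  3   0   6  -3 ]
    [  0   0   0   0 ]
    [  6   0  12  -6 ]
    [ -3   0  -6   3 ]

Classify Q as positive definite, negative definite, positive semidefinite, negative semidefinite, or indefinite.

Congruent diagonalization of A (simultaneous row and column reduction) yields pivots 3, 0, 0, 0.
Counting signs: 1 positive, 3 zero.
Hence Q is positive semidefinite.

positive semidefinite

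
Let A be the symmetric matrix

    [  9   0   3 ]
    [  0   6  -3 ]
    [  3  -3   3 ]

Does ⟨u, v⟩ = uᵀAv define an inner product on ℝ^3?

Row-reducing A symmetrically gives the diagonal entries 9, 6, 1/2.
That gives 3 positive pivots.
Hence Q is positive definite.
⟨·,·⟩ is an inner product exactly when A is positive definite.

yes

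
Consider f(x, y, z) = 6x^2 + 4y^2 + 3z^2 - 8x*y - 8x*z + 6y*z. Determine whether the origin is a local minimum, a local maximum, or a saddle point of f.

local minimum

The Hessian at the origin is H = [[12, -8, -8], [-8, 8, 6], [-8, 6, 6]].
Congruent diagonalization of H (simultaneous row and column reduction) yields pivots 12, 8/3, 1/2.
So there are 3 positive pivots.
H is positive definite, so the origin is a strict local minimum.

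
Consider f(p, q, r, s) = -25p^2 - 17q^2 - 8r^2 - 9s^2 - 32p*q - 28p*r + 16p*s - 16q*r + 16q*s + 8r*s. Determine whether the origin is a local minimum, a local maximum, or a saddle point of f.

local maximum

The Hessian at the origin is H = [[-50, -32, -28, 16], [-32, -34, -16, 16], [-28, -16, -16, 8], [16, 16, 8, -18]].
Row-reducing H symmetrically gives the diagonal entries -50, -338/25, -8/169, -10.
That gives 4 negative pivots.
H is negative definite, so the origin is a strict local maximum.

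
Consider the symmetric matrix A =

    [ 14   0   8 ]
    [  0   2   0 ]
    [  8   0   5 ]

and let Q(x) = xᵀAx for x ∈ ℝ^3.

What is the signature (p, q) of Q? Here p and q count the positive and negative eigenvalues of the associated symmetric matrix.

Congruent diagonalization of A (simultaneous row and column reduction) yields pivots 14, 2, 3/7.
So there are 3 positive pivots.

(3, 0)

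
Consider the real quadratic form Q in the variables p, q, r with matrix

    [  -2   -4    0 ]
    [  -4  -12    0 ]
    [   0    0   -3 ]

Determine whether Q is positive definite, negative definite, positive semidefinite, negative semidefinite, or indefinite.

Leading principal minors: Δ_1 = -2, Δ_2 = 8, Δ_3 = -24.
The signs alternate starting with Δ_1 < 0, so by Sylvester's criterion Q is negative definite.

negative definite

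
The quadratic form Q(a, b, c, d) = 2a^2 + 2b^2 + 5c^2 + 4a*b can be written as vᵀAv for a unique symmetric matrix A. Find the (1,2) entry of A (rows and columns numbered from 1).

2

The coefficient of a·b in Q is 4. For a symmetric A this equals A[1,2] + A[2,1] = 2·A[1,2].
So A[1,2] = 4/2 = 2.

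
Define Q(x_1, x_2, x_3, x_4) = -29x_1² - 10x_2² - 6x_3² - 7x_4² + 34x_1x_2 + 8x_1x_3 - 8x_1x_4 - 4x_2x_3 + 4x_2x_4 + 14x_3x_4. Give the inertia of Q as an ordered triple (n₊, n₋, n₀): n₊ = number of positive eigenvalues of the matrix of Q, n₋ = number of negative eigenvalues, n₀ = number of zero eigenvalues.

Write A = [[-29, 17, 4, -4], [17, -10, -2, 2], [4, -2, -6, 7], [-4, 2, 7, -7]].
Row-reducing A symmetrically gives the diagonal entries -29, -1/29, -2, 3/2.
So there are 1 positive, 3 negative pivots.

(1, 3, 0)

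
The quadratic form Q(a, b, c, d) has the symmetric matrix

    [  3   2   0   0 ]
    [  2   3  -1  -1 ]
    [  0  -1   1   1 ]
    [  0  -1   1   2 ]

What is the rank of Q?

Applying the same elementary operations to the rows and columns of A produces a congruent diagonal matrix with entries 3, 5/3, 2/5, 1.
That gives 4 positive pivots.
The rank is the number of nonzero pivots: 4.

4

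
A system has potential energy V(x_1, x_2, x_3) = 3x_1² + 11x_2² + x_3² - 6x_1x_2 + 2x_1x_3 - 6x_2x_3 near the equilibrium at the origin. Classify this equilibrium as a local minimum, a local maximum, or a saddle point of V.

local minimum

The Hessian at the origin is H = [[6, -6, 2], [-6, 22, -6], [2, -6, 2]].
Symmetric row and column elimination reduces H to a congruent diagonal form with pivots 6, 16, 1/3.
That gives 3 positive pivots.
H is positive definite, so the origin is a strict local minimum.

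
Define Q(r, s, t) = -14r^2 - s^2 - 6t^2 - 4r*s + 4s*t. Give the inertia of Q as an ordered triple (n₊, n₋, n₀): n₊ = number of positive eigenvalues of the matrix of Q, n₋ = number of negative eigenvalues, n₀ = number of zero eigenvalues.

Write A = [[-14, -2, 0], [-2, -1, 2], [0, 2, -6]].
Symmetric row and column elimination reduces A to a congruent diagonal form with pivots -14, -5/7, -2/5.
So there are 3 negative pivots.

(0, 3, 0)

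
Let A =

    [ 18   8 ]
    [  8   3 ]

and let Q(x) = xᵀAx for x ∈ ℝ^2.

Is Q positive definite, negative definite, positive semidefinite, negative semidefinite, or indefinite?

An LDLᵀ factorisation of A has diagonal entries 18, -5/9.
That gives 1 positive, 1 negative pivots.
Hence Q is indefinite.

indefinite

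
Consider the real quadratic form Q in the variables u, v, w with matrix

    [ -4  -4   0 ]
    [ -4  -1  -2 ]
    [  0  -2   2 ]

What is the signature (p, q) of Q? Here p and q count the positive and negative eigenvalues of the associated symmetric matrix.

(2, 1)

Symmetric row and column elimination reduces A to a congruent diagonal form with pivots -4, 3, 2/3.
So there are 2 positive, 1 negative pivots.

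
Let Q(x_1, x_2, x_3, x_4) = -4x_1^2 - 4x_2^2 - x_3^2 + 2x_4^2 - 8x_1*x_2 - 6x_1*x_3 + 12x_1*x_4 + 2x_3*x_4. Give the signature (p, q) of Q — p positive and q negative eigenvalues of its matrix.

(2, 2)

The symmetric matrix is A = [[-4, -4, -3, 6], [-4, -4, 0, 0], [-3, 0, -1, 1], [6, 0, 1, 2]].
By Sylvester's law of inertia any congruent diagonalization of A has 2 positive, 2 negative and 0 zero entries.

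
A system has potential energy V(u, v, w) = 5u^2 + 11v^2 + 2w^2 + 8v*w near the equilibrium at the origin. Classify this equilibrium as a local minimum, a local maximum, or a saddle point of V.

local minimum

The Hessian at the origin is H = [[10, 0, 0], [0, 22, 8], [0, 8, 4]].
Congruent diagonalization of H (simultaneous row and column reduction) yields pivots 10, 22, 12/11.
That gives 3 positive pivots.
H is positive definite, so the origin is a strict local minimum.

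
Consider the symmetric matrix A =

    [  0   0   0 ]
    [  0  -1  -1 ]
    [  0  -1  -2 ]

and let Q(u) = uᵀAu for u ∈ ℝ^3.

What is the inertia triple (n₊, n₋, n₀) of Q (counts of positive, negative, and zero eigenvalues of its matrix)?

(0, 2, 1)

Applying the same elementary operations to the rows and columns of A produces a congruent diagonal matrix with entries 0, -1, -1.
Counting signs: 2 negative, 1 zero.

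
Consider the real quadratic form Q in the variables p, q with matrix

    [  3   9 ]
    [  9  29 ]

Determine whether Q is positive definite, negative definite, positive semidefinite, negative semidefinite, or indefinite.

positive definite

For the 2×2 matrix [[3, 9], [9, 29]]: det = 3·29 − (9)² = 6, trace = 32.
det > 0 so both eigenvalues share the sign of the trace; trace = 32 > 0 ⇒ both positive.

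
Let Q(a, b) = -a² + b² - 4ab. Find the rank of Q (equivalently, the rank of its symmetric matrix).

2

Write A = [[-1, -2], [-2, 1]].
Applying the same elementary operations to the rows and columns of A produces a congruent diagonal matrix with entries -1, 5.
That gives 1 positive, 1 negative pivots.
The rank is the number of nonzero pivots: 2.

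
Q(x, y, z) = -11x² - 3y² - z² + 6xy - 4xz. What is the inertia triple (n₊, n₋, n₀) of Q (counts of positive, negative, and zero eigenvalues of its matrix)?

The associated matrix is A = [[-11, 3, -2], [3, -3, 0], [-2, 0, -1]].
Applying the same elementary operations to the rows and columns of A produces a congruent diagonal matrix with entries -11, -24/11, -1/2.
Counting signs: 3 negative.

(0, 3, 0)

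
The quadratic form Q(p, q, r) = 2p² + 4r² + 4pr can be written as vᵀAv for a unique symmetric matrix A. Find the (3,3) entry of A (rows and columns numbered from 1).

The coefficient of r² in Q is 4, and that is exactly A[3,3].

4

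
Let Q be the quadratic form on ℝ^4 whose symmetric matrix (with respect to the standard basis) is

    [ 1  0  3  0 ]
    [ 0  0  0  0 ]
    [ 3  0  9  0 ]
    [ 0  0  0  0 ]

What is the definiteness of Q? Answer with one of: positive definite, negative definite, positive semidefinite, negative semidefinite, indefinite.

positive semidefinite

Row-reducing A symmetrically gives the diagonal entries 1, 0, 0, 0.
So there are 1 positive, 3 zero pivots.
Hence Q is positive semidefinite.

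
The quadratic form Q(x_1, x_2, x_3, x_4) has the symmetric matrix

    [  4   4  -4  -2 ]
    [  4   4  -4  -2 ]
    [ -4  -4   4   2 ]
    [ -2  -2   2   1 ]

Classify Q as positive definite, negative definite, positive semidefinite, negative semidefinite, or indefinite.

positive semidefinite

Row-reducing A symmetrically gives the diagonal entries 4, 0, 0, 0.
Counting signs: 1 positive, 3 zero.
Hence Q is positive semidefinite.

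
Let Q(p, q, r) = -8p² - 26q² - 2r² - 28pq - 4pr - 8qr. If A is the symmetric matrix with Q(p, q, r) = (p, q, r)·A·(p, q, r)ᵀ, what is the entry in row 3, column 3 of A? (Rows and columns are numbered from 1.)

-2

The coefficient of r² in Q is -2, and that is exactly A[3,3].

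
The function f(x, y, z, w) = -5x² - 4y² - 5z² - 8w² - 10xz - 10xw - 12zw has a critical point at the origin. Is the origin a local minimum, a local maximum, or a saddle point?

The Hessian at the origin is H = [[-10, 0, -10, -10], [0, -8, 0, 0], [-10, 0, -10, -12], [-10, 0, -12, -16]].
H is indefinite, so the origin is a saddle point.

saddle point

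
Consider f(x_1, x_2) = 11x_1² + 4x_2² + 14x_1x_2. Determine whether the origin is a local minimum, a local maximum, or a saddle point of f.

The Hessian at the origin is H = [[22, 14], [14, 8]].
det H = 22·8 − (14)² = -20 < 0, so H is indefinite.
Therefore the origin is a saddle point.

saddle point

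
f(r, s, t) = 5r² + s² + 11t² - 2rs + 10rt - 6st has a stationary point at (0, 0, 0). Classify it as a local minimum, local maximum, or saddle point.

The Hessian at the origin is H = [[10, -2, 10], [-2, 2, -6], [10, -6, 22]].
Congruent diagonalization of H (simultaneous row and column reduction) yields pivots 10, 8/5, 2.
That gives 3 positive pivots.
H is positive definite, so the origin is a strict local minimum.

local minimum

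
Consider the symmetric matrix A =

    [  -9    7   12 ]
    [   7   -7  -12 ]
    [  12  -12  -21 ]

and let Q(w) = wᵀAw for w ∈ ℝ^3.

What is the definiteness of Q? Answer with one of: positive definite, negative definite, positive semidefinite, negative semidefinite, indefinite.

Leading principal minors: Δ_1 = -9, Δ_2 = 14, Δ_3 = -6.
The signs alternate starting with Δ_1 < 0, so by Sylvester's criterion Q is negative definite.

negative definite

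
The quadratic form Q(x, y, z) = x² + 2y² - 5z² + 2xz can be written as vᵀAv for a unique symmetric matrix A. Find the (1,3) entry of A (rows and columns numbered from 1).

The coefficient of x·z in Q is 2. For a symmetric A this equals A[1,3] + A[3,1] = 2·A[1,3].
So A[1,3] = 2/2 = 1.

1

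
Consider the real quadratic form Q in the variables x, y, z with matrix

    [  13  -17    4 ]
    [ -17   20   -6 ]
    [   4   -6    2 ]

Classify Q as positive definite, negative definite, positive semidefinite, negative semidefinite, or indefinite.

indefinite

Applying the same elementary operations to the rows and columns of A produces a congruent diagonal matrix with entries 13, -29/13, 30/29.
Counting signs: 2 positive, 1 negative.
Hence Q is indefinite.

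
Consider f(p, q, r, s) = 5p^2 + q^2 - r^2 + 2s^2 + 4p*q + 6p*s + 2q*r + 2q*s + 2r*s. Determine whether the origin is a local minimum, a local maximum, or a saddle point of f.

saddle point

The Hessian at the origin is H = [[10, 4, 0, 6], [4, 2, 2, 2], [0, 2, -2, 2], [6, 2, 2, 4]].
Row-reducing H symmetrically gives the diagonal entries 10, 2/5, -12, 4/3.
Counting signs: 3 positive, 1 negative.
H is indefinite, so the origin is a saddle point.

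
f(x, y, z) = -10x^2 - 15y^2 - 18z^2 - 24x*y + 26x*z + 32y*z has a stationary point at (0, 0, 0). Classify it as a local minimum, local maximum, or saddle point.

local maximum

The Hessian at the origin is H = [[-20, -24, 26], [-24, -30, 32], [26, 32, -36]].
Applying the same elementary operations to the rows and columns of H produces a congruent diagonal matrix with entries -20, -6/5, -5/3.
That gives 3 negative pivots.
H is negative definite, so the origin is a strict local maximum.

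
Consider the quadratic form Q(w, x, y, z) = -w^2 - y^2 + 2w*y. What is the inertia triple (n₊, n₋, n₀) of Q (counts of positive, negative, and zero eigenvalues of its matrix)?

(0, 1, 3)

The associated matrix is A = [[-1, 0, 1, 0], [0, 0, 0, 0], [1, 0, -1, 0], [0, 0, 0, 0]].
Row-reducing A symmetrically gives the diagonal entries -1, 0, 0, 0.
So there are 1 negative, 3 zero pivots.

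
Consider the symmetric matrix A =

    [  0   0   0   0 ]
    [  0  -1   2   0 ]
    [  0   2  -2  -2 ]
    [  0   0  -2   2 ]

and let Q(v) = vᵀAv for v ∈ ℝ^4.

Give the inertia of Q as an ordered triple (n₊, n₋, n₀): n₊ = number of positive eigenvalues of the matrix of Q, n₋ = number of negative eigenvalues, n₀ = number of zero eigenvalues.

(1, 1, 2)

Row-reducing A symmetrically gives the diagonal entries 0, -1, 2, 0.
So there are 1 positive, 1 negative, 2 zero pivots.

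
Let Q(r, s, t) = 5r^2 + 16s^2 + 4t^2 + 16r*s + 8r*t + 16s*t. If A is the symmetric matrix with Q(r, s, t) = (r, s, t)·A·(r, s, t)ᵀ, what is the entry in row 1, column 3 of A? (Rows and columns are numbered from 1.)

4

The coefficient of r·t in Q is 8. For a symmetric A this equals A[1,3] + A[3,1] = 2·A[1,3].
So A[1,3] = 8/2 = 4.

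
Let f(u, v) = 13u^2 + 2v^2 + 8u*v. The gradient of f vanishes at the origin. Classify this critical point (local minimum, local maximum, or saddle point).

local minimum

The Hessian at the origin is H = [[26, 8], [8, 4]].
det H = 26·4 − (8)² = 40 > 0 and H[1,1] = 26 > 0, so H is positive definite.
Therefore the origin is a local minimum.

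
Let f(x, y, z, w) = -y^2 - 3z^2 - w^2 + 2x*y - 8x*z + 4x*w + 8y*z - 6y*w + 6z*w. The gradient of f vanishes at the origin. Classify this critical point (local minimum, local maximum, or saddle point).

saddle point

The Hessian at the origin is H = [[0, 2, -8, 4], [2, -2, 8, -6], [-8, 8, -6, 6], [4, -6, 6, -2]].
H is indefinite, so the origin is a saddle point.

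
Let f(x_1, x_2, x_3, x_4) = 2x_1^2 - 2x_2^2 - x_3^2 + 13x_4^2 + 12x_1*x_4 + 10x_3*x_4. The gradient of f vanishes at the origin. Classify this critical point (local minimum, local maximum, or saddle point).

The Hessian at the origin is H = [[4, 0, 0, 12], [0, -4, 0, 0], [0, 0, -2, 10], [12, 0, 10, 26]].
Symmetric row and column elimination reduces H to a congruent diagonal form with pivots 4, -4, -2, 40.
That gives 2 positive, 2 negative pivots.
H is indefinite, so the origin is a saddle point.

saddle point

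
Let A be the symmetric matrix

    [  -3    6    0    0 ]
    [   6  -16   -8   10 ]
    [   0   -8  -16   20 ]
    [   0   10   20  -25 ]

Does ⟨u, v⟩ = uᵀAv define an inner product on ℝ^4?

Applying the same elementary operations to the rows and columns of A produces a congruent diagonal matrix with entries -3, -4, 0, 0.
So there are 2 negative, 2 zero pivots.
Hence Q is negative semidefinite.
⟨·,·⟩ is an inner product exactly when A is positive definite.

no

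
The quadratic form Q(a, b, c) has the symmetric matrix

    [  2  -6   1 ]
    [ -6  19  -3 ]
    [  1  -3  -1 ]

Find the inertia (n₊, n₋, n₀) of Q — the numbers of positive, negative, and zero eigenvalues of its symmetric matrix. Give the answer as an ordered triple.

(2, 1, 0)

Congruent diagonalization of A (simultaneous row and column reduction) yields pivots 2, 1, -3/2.
So there are 2 positive, 1 negative pivots.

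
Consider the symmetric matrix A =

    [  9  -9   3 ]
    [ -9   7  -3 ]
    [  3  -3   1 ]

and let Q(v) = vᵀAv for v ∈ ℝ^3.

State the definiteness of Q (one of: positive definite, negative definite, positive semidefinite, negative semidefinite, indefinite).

Applying the same elementary operations to the rows and columns of A produces a congruent diagonal matrix with entries 9, -2, 0.
So there are 1 positive, 1 negative, 1 zero pivots.
Hence Q is indefinite.

indefinite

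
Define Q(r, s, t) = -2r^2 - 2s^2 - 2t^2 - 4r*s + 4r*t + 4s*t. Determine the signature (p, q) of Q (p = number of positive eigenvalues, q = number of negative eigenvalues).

The symmetric matrix is A = [[-2, -2, 2], [-2, -2, 2], [2, 2, -2]].
Symmetric row and column elimination reduces A to a congruent diagonal form with pivots -2, 0, 0.
Counting signs: 1 negative, 2 zero.

(0, 1)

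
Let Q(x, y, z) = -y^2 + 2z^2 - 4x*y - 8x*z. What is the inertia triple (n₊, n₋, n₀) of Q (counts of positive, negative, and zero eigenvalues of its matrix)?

(1, 2, 0)

The symmetric matrix is A = [[0, -2, -4], [-2, -1, 0], [-4, 0, 2]].
By Sylvester's law of inertia any congruent diagonalization of A has 1 positive, 2 negative and 0 zero entries.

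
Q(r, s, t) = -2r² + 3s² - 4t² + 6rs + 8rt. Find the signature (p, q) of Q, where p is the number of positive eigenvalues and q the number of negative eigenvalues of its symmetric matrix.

(1, 2)

The associated matrix is A = [[-2, 3, 4], [3, 3, 0], [4, 0, -4]].
An LDLᵀ factorisation of A has diagonal entries -2, 15/2, -4/5.
So there are 1 positive, 2 negative pivots.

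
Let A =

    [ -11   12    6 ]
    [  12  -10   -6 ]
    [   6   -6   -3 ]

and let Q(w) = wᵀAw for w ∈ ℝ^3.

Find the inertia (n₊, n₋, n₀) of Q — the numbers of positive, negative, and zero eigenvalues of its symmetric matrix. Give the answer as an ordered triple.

Row-reducing A symmetrically gives the diagonal entries -11, 34/11, 3/17.
So there are 2 positive, 1 negative pivots.

(2, 1, 0)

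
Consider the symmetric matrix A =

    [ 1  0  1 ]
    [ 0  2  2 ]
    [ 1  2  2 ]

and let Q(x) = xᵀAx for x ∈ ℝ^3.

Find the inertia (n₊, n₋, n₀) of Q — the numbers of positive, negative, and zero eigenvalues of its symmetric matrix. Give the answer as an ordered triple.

Applying the same elementary operations to the rows and columns of A produces a congruent diagonal matrix with entries 1, 2, -1.
That gives 2 positive, 1 negative pivots.

(2, 1, 0)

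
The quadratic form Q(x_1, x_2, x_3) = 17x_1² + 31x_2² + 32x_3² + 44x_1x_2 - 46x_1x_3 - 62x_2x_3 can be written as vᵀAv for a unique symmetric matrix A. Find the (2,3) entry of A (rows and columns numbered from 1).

The coefficient of x_2·x_3 in Q is -62. For a symmetric A this equals A[2,3] + A[3,2] = 2·A[2,3].
So A[2,3] = -62/2 = -31.

-31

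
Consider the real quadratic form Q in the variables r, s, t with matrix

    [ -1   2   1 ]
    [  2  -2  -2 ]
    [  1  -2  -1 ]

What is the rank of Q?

2

Congruent diagonalization of A (simultaneous row and column reduction) yields pivots -1, 2, 0.
Counting signs: 1 positive, 1 negative, 1 zero.
The rank is the number of nonzero pivots: 2.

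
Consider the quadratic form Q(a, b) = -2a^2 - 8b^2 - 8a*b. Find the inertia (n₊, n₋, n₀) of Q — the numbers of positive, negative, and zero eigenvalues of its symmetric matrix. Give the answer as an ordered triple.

Write A = [[-2, -4], [-4, -8]].
Row-reducing A symmetrically gives the diagonal entries -2, 0.
Counting signs: 1 negative, 1 zero.

(0, 1, 1)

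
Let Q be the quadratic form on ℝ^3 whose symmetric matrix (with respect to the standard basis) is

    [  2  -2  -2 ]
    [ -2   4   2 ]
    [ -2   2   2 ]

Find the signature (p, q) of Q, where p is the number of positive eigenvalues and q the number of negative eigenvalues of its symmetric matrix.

Applying the same elementary operations to the rows and columns of A produces a congruent diagonal matrix with entries 2, 2, 0.
Counting signs: 2 positive, 1 zero.

(2, 0)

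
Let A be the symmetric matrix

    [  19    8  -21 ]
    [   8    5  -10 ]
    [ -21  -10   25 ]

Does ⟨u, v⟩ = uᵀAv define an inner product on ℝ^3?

yes

Symmetric row and column elimination reduces A to a congruent diagonal form with pivots 19, 31/19, 30/31.
So there are 3 positive pivots.
Hence Q is positive definite.
⟨·,·⟩ is an inner product exactly when A is positive definite.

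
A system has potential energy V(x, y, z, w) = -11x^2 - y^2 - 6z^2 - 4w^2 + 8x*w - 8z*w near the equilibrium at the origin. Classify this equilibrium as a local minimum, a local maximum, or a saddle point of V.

saddle point

The Hessian at the origin is H = [[-22, 0, 0, 8], [0, -2, 0, 0], [0, 0, -12, -8], [8, 0, -8, -8]].
Row-reducing H symmetrically gives the diagonal entries -22, -2, -12, 8/33.
That gives 1 positive, 3 negative pivots.
H is indefinite, so the origin is a saddle point.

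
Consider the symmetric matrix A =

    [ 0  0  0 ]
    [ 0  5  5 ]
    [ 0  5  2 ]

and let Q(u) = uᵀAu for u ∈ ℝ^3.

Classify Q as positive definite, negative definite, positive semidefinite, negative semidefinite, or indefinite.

Symmetric row and column elimination reduces A to a congruent diagonal form with pivots 0, 5, -3.
Counting signs: 1 positive, 1 negative, 1 zero.
Hence Q is indefinite.

indefinite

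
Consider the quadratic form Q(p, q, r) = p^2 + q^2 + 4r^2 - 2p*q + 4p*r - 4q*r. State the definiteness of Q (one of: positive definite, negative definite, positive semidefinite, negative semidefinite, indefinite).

Write A = [[1, -1, 2], [-1, 1, -2], [2, -2, 4]].
Symmetric row and column elimination reduces A to a congruent diagonal form with pivots 1, 0, 0.
So there are 1 positive, 2 zero pivots.
Hence Q is positive semidefinite.

positive semidefinite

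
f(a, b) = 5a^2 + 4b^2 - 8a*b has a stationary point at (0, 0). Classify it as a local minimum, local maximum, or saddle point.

local minimum

The Hessian at the origin is H = [[10, -8], [-8, 8]].
det H = 10·8 − (-8)² = 16 > 0 and H[1,1] = 10 > 0, so H is positive definite.
Therefore the origin is a local minimum.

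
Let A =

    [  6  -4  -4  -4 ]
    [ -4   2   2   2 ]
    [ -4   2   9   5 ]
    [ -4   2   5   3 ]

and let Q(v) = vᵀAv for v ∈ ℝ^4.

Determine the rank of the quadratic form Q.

Congruent diagonalization of A (simultaneous row and column reduction) yields pivots 6, -2/3, 7, -2/7.
That gives 2 positive, 2 negative pivots.
The rank is the number of nonzero pivots: 4.

4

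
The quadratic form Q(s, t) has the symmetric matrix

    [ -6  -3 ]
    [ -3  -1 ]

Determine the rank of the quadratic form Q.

An LDLᵀ factorisation of A has diagonal entries -6, 1/2.
That gives 1 positive, 1 negative pivots.
The rank is the number of nonzero pivots: 2.

2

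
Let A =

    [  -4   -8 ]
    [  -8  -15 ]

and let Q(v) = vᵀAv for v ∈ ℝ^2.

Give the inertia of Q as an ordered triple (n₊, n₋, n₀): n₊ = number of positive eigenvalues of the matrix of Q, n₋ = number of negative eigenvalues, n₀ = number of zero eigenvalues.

(1, 1, 0)

Congruent diagonalization of A (simultaneous row and column reduction) yields pivots -4, 1.
Counting signs: 1 positive, 1 negative.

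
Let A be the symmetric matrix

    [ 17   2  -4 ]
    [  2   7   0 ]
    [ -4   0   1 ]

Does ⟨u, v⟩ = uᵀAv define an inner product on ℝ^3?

yes

Leading principal minors: Δ_1 = 17, Δ_2 = 115, Δ_3 = 3.
All leading principal minors are positive, so by Sylvester's criterion Q is positive definite.
⟨·,·⟩ is an inner product exactly when A is positive definite.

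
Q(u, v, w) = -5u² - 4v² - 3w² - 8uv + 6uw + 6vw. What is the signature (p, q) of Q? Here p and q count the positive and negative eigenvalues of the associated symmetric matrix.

The symmetric matrix is A = [[-5, -4, 3], [-4, -4, 3], [3, 3, -3]].
Row-reducing A symmetrically gives the diagonal entries -5, -4/5, -3/4.
Counting signs: 3 negative.

(0, 3)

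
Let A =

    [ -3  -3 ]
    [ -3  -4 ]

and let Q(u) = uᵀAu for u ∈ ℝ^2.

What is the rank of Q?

2

Row-reducing A symmetrically gives the diagonal entries -3, -1.
That gives 2 negative pivots.
The rank is the number of nonzero pivots: 2.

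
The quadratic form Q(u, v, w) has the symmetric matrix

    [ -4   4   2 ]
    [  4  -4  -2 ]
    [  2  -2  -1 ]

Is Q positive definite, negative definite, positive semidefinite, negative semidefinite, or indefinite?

Row-reducing A symmetrically gives the diagonal entries -4, 0, 0.
Counting signs: 1 negative, 2 zero.
Hence Q is negative semidefinite.

negative semidefinite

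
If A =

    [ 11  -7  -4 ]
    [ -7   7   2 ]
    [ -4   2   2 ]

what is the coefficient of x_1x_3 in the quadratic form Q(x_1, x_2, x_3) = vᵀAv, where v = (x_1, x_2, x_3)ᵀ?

-8

The coefficient of x_1x_3 is A[1,3] + A[3,1] = 2·(-4) = -8.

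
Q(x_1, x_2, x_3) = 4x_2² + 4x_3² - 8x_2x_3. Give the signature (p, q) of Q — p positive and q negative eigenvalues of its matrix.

(1, 0)

The associated matrix is A = [[0, 0, 0], [0, 4, -4], [0, -4, 4]].
Applying the same elementary operations to the rows and columns of A produces a congruent diagonal matrix with entries 0, 4, 0.
So there are 1 positive, 2 zero pivots.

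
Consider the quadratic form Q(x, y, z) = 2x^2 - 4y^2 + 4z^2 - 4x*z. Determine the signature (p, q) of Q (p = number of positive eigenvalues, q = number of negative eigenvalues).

(2, 1)

The associated matrix is A = [[2, 0, -2], [0, -4, 0], [-2, 0, 4]].
Congruent diagonalization of A (simultaneous row and column reduction) yields pivots 2, -4, 2.
That gives 2 positive, 1 negative pivots.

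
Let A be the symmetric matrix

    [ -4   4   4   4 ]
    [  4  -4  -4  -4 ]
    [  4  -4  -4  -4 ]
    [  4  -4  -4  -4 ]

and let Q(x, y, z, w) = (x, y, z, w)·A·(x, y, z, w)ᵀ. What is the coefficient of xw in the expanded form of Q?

8

The coefficient of xw is A[1,4] + A[4,1] = 2·4 = 8.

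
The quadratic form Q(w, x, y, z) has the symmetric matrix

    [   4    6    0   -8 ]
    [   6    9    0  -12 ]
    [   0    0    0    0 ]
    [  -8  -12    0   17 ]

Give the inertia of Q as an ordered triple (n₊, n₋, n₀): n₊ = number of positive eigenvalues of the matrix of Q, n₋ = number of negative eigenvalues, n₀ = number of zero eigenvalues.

Congruent diagonalization of A (simultaneous row and column reduction) yields pivots 4, 0, 0, 1.
Counting signs: 2 positive, 2 zero.

(2, 0, 2)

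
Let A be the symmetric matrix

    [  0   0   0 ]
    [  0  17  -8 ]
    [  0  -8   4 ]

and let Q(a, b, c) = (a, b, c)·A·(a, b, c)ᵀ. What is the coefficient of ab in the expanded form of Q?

The coefficient of ab is A[1,2] + A[2,1] = 2·0 = 0.

0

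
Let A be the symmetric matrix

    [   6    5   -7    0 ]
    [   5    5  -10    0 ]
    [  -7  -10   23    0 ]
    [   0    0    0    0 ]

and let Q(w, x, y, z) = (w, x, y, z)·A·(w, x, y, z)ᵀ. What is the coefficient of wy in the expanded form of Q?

The coefficient of wy is A[1,3] + A[3,1] = 2·(-7) = -14.

-14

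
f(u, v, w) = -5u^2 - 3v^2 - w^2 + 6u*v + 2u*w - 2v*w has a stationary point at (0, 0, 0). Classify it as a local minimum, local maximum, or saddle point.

The Hessian at the origin is H = [[-10, 6, 2], [6, -6, -2], [2, -2, -2]].
An LDLᵀ factorisation of H has diagonal entries -10, -12/5, -4/3.
Counting signs: 3 negative.
H is negative definite, so the origin is a strict local maximum.

local maximum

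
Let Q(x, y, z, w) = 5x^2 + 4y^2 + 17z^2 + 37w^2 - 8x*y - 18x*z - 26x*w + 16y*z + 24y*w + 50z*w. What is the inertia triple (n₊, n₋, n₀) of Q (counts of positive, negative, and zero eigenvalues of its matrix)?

Write A = [[5, -4, -9, -13], [-4, 4, 8, 12], [-9, 8, 17, 25], [-13, 12, 25, 37]].
Row-reducing A symmetrically gives the diagonal entries 5, 4/5, 0, 0.
So there are 2 positive, 2 zero pivots.

(2, 0, 2)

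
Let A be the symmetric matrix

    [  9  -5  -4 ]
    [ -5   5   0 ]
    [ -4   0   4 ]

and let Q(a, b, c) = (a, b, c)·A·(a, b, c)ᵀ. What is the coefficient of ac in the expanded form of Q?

The coefficient of ac is A[1,3] + A[3,1] = 2·(-4) = -8.

-8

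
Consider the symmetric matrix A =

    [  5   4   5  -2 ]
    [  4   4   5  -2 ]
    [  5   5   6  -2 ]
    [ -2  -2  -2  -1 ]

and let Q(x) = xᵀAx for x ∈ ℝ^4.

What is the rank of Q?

4

An LDLᵀ factorisation of A has diagonal entries 5, 4/5, -1/4, -1.
Counting signs: 2 positive, 2 negative.
The rank is the number of nonzero pivots: 4.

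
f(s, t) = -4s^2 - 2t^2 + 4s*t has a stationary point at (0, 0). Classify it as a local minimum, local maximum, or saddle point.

local maximum

The Hessian at the origin is H = [[-8, 4], [4, -4]].
det H = -8·-4 − (4)² = 16 > 0 and H[1,1] = -8 < 0, so H is negative definite.
Therefore the origin is a local maximum.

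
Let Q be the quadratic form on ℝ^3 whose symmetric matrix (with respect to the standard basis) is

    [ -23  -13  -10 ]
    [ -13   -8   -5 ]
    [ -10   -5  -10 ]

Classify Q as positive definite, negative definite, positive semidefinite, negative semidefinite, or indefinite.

negative definite

Congruent diagonalization of A (simultaneous row and column reduction) yields pivots -23, -15/23, -5.
That gives 3 negative pivots.
Hence Q is negative definite.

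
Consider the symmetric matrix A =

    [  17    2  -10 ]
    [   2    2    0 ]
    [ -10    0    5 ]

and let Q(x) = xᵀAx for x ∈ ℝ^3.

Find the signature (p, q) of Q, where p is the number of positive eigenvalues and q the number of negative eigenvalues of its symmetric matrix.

(2, 1)

Row-reducing A symmetrically gives the diagonal entries 17, 30/17, -5/3.
So there are 2 positive, 1 negative pivots.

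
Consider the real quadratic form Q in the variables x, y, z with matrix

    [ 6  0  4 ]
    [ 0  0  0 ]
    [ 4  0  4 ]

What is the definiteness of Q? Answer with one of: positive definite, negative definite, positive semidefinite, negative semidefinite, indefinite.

positive semidefinite

Symmetric row and column elimination reduces A to a congruent diagonal form with pivots 6, 0, 4/3.
So there are 2 positive, 1 zero pivots.
Hence Q is positive semidefinite.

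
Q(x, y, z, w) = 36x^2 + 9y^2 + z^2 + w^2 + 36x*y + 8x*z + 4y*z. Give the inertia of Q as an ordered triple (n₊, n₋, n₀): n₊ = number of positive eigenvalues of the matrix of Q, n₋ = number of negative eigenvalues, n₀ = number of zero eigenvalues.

Write A = [[36, 18, 4, 0], [18, 9, 2, 0], [4, 2, 1, 0], [0, 0, 0, 1]].
Applying the same elementary operations to the rows and columns of A produces a congruent diagonal matrix with entries 36, 0, 5/9, 1.
Counting signs: 3 positive, 1 zero.

(3, 0, 1)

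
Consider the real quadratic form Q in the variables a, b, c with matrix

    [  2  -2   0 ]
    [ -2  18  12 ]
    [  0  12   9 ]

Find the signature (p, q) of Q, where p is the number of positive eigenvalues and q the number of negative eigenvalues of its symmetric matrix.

Applying the same elementary operations to the rows and columns of A produces a congruent diagonal matrix with entries 2, 16, 0.
So there are 2 positive, 1 zero pivots.

(2, 0)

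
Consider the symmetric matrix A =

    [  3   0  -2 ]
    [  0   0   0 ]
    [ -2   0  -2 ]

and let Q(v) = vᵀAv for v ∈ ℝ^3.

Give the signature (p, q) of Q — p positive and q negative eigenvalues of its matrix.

(1, 1)

Applying the same elementary operations to the rows and columns of A produces a congruent diagonal matrix with entries 3, 0, -10/3.
That gives 1 positive, 1 negative, 1 zero pivots.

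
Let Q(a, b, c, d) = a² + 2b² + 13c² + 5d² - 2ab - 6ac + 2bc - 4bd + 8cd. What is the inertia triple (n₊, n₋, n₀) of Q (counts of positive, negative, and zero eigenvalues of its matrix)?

The associated matrix is A = [[1, -1, -3, 0], [-1, 2, 1, -2], [-3, 1, 13, 4], [0, -2, 4, 5]].
Row-reducing A symmetrically gives the diagonal entries 1, 1, 0, 1.
So there are 3 positive, 1 zero pivots.

(3, 0, 1)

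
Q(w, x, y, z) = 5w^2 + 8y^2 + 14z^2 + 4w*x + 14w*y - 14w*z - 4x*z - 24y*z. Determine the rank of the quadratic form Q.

The symmetric matrix is A = [[5, 2, 7, -7], [2, 0, 0, -2], [7, 0, 8, -12], [-7, -2, -12, 14]].
Symmetric row and column elimination reduces A to a congruent diagonal form with pivots 5, -4/5, 8, 15/8.
That gives 3 positive, 1 negative pivots.
The rank is the number of nonzero pivots: 4.

4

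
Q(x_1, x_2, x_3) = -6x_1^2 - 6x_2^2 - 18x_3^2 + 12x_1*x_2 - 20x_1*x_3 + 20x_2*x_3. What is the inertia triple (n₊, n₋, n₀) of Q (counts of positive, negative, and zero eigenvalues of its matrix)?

(0, 2, 1)

The symmetric matrix is A = [[-6, 6, -10], [6, -6, 10], [-10, 10, -18]].
Congruent diagonalization of A (simultaneous row and column reduction) yields pivots -6, 0, -4/3.
That gives 2 negative, 1 zero pivots.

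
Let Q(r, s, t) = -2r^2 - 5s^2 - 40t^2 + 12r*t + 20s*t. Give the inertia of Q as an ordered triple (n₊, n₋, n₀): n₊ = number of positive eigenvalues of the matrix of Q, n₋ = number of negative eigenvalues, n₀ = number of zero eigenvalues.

The symmetric matrix is A = [[-2, 0, 6], [0, -5, 10], [6, 10, -40]].
Row-reducing A symmetrically gives the diagonal entries -2, -5, -2.
So there are 3 negative pivots.

(0, 3, 0)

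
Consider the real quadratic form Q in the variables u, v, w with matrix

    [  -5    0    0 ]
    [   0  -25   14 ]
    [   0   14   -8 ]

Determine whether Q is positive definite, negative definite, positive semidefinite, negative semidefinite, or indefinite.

Leading principal minors: Δ_1 = -5, Δ_2 = 125, Δ_3 = -20.
The signs alternate starting with Δ_1 < 0, so by Sylvester's criterion Q is negative definite.

negative definite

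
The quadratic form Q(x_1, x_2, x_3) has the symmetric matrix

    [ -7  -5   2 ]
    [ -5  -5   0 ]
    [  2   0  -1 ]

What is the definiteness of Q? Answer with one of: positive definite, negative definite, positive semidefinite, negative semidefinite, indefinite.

An LDLᵀ factorisation of A has diagonal entries -7, -10/7, 1.
Counting signs: 1 positive, 2 negative.
Hence Q is indefinite.

indefinite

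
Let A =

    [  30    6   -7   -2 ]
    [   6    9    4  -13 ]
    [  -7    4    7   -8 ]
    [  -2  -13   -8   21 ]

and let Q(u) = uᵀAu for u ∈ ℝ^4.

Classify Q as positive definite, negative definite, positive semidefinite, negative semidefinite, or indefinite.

positive definite

Leading principal minors: Δ_1 = 30, Δ_2 = 234, Δ_3 = 381, Δ_4 = 180.
All leading principal minors are positive, so by Sylvester's criterion Q is positive definite.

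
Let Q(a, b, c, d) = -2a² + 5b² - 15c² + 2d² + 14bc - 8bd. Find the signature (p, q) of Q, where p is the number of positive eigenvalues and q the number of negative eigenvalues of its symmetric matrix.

(2, 2)

Write A = [[-2, 0, 0, 0], [0, 5, 7, -4], [0, 7, -15, 0], [0, -4, 0, 2]].
An LDLᵀ factorisation of A has diagonal entries -2, 5, -124/5, 2/31.
That gives 2 positive, 2 negative pivots.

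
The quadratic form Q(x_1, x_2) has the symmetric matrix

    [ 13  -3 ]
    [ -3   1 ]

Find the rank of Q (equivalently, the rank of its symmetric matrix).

2

Row-reducing A symmetrically gives the diagonal entries 13, 4/13.
Counting signs: 2 positive.
The rank is the number of nonzero pivots: 2.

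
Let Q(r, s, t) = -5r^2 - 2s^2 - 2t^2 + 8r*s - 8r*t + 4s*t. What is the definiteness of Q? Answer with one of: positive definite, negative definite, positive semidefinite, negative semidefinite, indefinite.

indefinite

Write A = [[-5, 4, -4], [4, -2, 2], [-4, 2, -2]].
Applying the same elementary operations to the rows and columns of A produces a congruent diagonal matrix with entries -5, 6/5, 0.
Counting signs: 1 positive, 1 negative, 1 zero.
Hence Q is indefinite.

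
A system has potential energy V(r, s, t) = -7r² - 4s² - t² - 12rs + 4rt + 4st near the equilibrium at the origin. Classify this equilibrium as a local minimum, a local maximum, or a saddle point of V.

The Hessian at the origin is H = [[-14, -12, 4], [-12, -8, 4], [4, 4, -2]].
An LDLᵀ factorisation of H has diagonal entries -14, 16/7, -1.
That gives 1 positive, 2 negative pivots.
H is indefinite, so the origin is a saddle point.

saddle point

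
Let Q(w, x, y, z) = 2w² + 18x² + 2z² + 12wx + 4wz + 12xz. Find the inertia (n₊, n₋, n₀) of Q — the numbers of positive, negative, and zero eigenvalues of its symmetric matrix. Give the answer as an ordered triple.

Write A = [[2, 6, 0, 2], [6, 18, 0, 6], [0, 0, 0, 0], [2, 6, 0, 2]].
Row-reducing A symmetrically gives the diagonal entries 2, 0, 0, 0.
That gives 1 positive, 3 zero pivots.

(1, 0, 3)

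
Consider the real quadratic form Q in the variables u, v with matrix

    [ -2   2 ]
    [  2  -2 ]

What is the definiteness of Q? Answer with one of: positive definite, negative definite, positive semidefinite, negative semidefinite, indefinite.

For the 2×2 matrix [[-2, 2], [2, -2]]: det = -2·-2 − (2)² = 0, trace = -4.
det = 0 so one eigenvalue is zero; the form is semidefinite with the sign of the trace.

negative semidefinite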